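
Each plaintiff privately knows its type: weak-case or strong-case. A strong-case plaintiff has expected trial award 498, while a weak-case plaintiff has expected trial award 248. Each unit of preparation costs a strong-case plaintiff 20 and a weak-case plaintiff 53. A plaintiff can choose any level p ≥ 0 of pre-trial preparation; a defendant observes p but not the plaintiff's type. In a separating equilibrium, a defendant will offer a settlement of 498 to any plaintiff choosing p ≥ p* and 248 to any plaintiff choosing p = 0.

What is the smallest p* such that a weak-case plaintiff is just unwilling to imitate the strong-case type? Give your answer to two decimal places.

4.72

A weak-case plaintiff choosing p = 0 receives 248.
Imitating at p* instead would pay 498 at cost 53·p*, netting 498 − 53·p*.
Indifference: 248 = 498 − 53·p*, so p* = (498 − 248) / 53 ≈ 4.72.
At p* the weak-case type's incentive constraint just binds; the strong-case type strictly prefers p* since its per-unit cost is lower.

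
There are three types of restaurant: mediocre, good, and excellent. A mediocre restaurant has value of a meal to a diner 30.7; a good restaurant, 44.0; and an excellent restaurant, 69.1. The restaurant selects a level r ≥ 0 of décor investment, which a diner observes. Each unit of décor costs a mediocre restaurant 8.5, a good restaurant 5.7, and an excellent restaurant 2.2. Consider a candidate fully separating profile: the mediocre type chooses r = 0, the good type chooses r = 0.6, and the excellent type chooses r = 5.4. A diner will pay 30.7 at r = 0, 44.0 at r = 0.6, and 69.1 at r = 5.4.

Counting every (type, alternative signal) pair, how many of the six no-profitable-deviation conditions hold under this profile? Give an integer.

5

Excellent (own payoff 69.1 − 2.2×5.4 = 57.22): to r=0 gives 30.7 → no gain ✓; to r=0.6 gives 44.0 − 2.2×0.6 = 42.68 → no gain ✓.
Mediocre (own payoff 30.7): to r=0.6 gives 44.0 − 8.5×0.6 = 38.9 → profitable ✗; to r=5.4 gives 69.1 − 8.5×5.4 = 23.2 → no gain ✓.
Good (own payoff 44.0 − 5.7×0.6 = 40.58): to r=0 gives 30.7 → no gain ✓; to r=5.4 gives 69.1 − 5.7×5.4 = 38.32 → no gain ✓.
5 of the 6 constraints hold; not an equilibrium.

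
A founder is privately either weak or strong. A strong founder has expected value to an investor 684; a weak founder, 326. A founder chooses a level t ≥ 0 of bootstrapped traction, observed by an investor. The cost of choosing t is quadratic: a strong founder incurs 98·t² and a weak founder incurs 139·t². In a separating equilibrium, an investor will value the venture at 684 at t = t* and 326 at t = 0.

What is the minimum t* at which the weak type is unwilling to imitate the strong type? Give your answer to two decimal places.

The weak type at t = 0 receives 326; imitating at t* yields 684 − 139·t*².
Indifference: 326 = 684 − 139·t*², so t*² = (684 − 326) / 139 ≈ 2.5755.
t* = √2.5755 ≈ 1.60.

1.60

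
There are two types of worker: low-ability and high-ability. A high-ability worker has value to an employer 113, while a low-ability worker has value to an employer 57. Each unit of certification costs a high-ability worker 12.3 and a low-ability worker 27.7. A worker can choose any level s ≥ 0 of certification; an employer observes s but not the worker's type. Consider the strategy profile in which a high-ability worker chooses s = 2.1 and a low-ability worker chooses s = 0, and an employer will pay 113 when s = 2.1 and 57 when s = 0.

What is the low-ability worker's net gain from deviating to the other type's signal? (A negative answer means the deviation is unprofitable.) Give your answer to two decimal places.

-2.17

Playing s = 0 the low-ability worker receives 57.
Deviating to s = 2.1 brings payment 113 at cost 27.7 × 2.1 = 58.17, netting 54.83.
Gain from deviating: 54.83 − 57 = -2.17.
The gain is negative, so the low-ability type's incentive-compatibility constraint is satisfied.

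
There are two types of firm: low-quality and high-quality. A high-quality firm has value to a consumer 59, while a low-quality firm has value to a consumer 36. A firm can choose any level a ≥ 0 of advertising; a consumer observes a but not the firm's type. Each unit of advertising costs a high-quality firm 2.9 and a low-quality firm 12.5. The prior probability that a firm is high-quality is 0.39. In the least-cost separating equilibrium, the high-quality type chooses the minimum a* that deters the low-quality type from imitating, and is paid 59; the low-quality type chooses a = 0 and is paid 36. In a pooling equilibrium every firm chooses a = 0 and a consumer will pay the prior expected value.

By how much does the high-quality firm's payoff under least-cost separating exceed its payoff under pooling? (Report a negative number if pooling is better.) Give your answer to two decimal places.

Least-cost separating signal: a* solves 36 = 59 − 12.5·a*, so a* = (59 − 36)/12.5 = 1.84.
High-quality type's separating payoff: 59 − 2.9 × a* = 59 − 2.9 × (59 − 36)/12.5 = 59 − 66.7/12.5 = 53.664.
Pooling payoff: 0.39 × 59 + 0.61 × 36 = 44.97.
Difference: 53.664 − 44.97 = 8.694, i.e. 8.69 to two decimal places.
The high-quality type prefers to separate.

8.69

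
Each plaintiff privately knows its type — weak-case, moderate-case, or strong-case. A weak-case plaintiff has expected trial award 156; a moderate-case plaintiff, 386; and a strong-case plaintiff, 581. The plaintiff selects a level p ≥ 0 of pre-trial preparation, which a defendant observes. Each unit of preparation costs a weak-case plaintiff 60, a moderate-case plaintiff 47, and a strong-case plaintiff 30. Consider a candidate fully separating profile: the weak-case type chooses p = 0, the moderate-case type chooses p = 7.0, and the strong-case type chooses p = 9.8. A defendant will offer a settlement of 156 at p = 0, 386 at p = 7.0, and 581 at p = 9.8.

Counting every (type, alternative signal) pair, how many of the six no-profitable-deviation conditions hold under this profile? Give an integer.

4

Strong-case (own payoff 581 − 30×9.8 = 287): to p=0 gives 156 → no gain ✓; to p=7.0 gives 386 − 30×7.0 = 176 → no gain ✓.
Weak-case (own payoff 156): to p=7.0 gives 386 − 60×7.0 = -34 → no gain ✓; to p=9.8 gives 581 − 60×9.8 = -7 → no gain ✓.
Moderate-case (own payoff 386 − 47×7.0 = 57): to p=0 gives 156 → profitable ✗; to p=9.8 gives 581 − 47×9.8 = 120.4 → profitable ✗.
4 of the 6 constraints hold; not an equilibrium.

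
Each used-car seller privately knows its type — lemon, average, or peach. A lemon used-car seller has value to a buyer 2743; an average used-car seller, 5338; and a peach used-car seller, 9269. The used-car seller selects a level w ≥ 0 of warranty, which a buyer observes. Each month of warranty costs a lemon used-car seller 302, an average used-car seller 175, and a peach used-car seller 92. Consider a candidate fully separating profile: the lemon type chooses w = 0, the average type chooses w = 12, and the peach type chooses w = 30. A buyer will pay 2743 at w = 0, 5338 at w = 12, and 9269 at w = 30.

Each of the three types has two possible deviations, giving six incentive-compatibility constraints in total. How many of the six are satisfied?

Lemon (own payoff 2743): to w=12 gives 5338 − 302×12 = 1714 → no gain ✓; to w=30 gives 9269 − 302×30 = 209 → no gain ✓.
Peach (own payoff 9269 − 92×30 = 6509): to w=0 gives 2743 → no gain ✓; to w=12 gives 5338 − 92×12 = 4234 → no gain ✓.
Average (own payoff 5338 − 175×12 = 3238): to w=0 gives 2743 → no gain ✓; to w=30 gives 9269 − 175×30 = 4019 → profitable ✗.
5 of the 6 constraints hold; not an equilibrium.

5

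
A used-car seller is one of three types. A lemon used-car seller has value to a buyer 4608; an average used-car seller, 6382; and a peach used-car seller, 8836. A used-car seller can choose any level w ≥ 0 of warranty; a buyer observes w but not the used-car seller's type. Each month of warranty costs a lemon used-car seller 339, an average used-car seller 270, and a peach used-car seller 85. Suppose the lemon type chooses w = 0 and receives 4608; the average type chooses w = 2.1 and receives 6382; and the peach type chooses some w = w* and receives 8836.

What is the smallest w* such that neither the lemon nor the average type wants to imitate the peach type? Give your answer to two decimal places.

12.47

Lemon type (on-path payoff 4608) won't mimic when 4608 ≥ 8836 − 339·w*, i.e. w* ≥ 12.47.
Average type (on-path payoff 6382 − 270×2.1 = 5815) won't mimic when 5815 ≥ 8836 − 270·w*, i.e. w* ≥ 11.19.
Both must hold, so w* = max(12.47, 11.19) = 12.47. The lemon type's constraint binds.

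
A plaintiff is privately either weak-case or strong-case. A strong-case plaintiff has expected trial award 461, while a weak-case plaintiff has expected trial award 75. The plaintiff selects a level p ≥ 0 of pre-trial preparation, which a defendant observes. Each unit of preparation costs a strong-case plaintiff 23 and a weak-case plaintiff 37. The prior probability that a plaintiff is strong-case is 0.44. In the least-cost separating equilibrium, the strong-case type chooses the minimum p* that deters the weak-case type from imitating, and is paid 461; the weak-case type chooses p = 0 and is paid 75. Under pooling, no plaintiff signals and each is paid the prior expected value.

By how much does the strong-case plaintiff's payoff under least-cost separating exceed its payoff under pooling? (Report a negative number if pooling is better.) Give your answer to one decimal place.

Least-cost separating signal: p* solves 75 = 461 − 37·p*, so p* = (461 − 75)/37 ≈ 10.4324.
Strong-case type's separating payoff: 461 − 23 × p* = 461 − 23 × (461 − 75)/37 = 461 − 8878/37 ≈ 221.054.
Pooling payoff: 0.44 × 461 + 0.56 × 75 = 244.84.
Difference: 221.054 − 244.84 = -23.786, i.e. -23.8 to one decimal place.
The strong-case type would prefer the pooling outcome.

-23.8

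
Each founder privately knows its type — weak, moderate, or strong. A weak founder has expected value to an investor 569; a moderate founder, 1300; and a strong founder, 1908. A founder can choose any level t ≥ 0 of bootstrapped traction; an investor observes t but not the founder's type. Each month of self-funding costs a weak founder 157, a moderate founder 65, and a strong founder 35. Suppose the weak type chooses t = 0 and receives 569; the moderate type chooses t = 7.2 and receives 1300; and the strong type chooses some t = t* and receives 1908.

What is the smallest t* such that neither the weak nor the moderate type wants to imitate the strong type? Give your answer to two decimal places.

Weak type (on-path payoff 569) won't mimic when 569 ≥ 1908 − 157·t*, i.e. t* ≥ 8.53.
Moderate type (on-path payoff 1300 − 65×7.2 = 832) won't mimic when 832 ≥ 1908 − 65·t*, i.e. t* ≥ 16.55.
Both must hold, so t* = max(8.53, 16.55) = 16.55. The moderate type's constraint binds.

16.55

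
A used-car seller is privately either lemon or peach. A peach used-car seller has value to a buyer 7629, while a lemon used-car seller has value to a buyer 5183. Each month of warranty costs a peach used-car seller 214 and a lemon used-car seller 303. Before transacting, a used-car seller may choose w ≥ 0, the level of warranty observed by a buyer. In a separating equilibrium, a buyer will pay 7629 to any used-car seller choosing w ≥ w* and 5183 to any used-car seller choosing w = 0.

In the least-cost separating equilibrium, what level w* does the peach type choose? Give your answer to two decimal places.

8.07

A lemon used-car seller choosing w = 0 receives 5183.
Imitating at w* instead would pay 7629 at cost 303·w*, netting 7629 − 303·w*.
Indifference: 5183 = 7629 − 303·w*, so w* = (7629 − 5183) / 303 ≈ 8.07.
This is the lemon type's binding incentive-compatibility constraint; any w ≥ 8.07 sustains separation on that side.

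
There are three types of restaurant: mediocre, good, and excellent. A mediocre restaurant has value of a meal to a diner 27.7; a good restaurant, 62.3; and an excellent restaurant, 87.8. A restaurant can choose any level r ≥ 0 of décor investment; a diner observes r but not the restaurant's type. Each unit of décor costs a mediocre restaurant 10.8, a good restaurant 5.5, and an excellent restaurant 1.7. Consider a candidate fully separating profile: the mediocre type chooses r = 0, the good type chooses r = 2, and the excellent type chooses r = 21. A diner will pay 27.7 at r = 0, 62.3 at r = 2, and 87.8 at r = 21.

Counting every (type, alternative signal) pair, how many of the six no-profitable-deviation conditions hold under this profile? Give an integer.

4

Mediocre (own payoff 27.7): to r=2 gives 62.3 − 10.8×2 = 40.7 → profitable ✗; to r=21 gives 87.8 − 10.8×21 = -139 → no gain ✓.
Excellent (own payoff 87.8 − 1.7×21 = 52.1): to r=0 gives 27.7 → no gain ✓; to r=2 gives 62.3 − 1.7×2 = 58.9 → profitable ✗.
Good (own payoff 62.3 − 5.5×2 = 51.3): to r=0 gives 27.7 → no gain ✓; to r=21 gives 87.8 − 5.5×21 = -27.7 → no gain ✓.
4 of the 6 constraints hold; not an equilibrium.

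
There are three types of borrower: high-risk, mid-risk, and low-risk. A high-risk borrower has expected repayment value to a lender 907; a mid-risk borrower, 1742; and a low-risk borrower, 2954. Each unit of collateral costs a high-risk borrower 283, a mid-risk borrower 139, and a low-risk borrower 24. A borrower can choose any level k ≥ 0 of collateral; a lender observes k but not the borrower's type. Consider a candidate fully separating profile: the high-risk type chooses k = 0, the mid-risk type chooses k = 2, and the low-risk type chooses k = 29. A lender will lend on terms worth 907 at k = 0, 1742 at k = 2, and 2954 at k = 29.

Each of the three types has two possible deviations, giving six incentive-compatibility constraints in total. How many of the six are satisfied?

High-risk (own payoff 907): to k=2 gives 1742 − 283×2 = 1176 → profitable ✗; to k=29 gives 2954 − 283×29 = -5253 → no gain ✓.
Low-risk (own payoff 2954 − 24×29 = 2258): to k=0 gives 907 → no gain ✓; to k=2 gives 1742 − 24×2 = 1694 → no gain ✓.
Mid-risk (own payoff 1742 − 139×2 = 1464): to k=0 gives 907 → no gain ✓; to k=29 gives 2954 − 139×29 = -1077 → no gain ✓.
5 of the 6 constraints hold; not an equilibrium.

5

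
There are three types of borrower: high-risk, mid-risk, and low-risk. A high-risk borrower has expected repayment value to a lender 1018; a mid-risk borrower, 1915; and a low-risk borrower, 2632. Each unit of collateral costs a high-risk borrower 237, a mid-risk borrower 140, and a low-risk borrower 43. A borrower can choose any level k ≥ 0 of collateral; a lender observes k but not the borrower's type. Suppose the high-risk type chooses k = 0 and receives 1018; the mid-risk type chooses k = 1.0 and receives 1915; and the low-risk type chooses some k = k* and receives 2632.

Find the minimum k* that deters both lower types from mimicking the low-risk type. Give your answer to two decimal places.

High-risk type (on-path payoff 1018) won't mimic when 1018 ≥ 2632 − 237·k*, i.e. k* ≥ 6.81.
Mid-risk type (on-path payoff 1915 − 140×1.0 = 1775) won't mimic when 1775 ≥ 2632 − 140·k*, i.e. k* ≥ 6.12.
Both must hold, so k* = max(6.81, 6.12) = 6.81. The high-risk type's constraint binds.

6.81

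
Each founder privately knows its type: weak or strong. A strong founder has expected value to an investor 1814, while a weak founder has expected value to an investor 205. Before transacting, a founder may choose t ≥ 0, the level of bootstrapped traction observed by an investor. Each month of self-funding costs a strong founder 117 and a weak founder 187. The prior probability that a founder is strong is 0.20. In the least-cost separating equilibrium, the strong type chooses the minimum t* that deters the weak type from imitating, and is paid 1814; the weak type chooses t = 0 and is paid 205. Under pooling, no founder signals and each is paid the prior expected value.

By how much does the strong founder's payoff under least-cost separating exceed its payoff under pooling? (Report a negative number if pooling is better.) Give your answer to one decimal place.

Least-cost separating signal: t* solves 205 = 1814 − 187·t*, so t* = (1814 − 205)/187 ≈ 8.6043.
Strong type's separating payoff: 1814 − 117 × t* = 1814 − 117 × (1814 − 205)/187 = 1814 − 188253/187 ≈ 807.299.
Pooling payoff: 0.20 × 1814 + 0.80 × 205 = 526.8.
Difference: 807.299 − 526.8 = 280.499, i.e. 280.5 to one decimal place.
The strong type prefers to separate.

280.5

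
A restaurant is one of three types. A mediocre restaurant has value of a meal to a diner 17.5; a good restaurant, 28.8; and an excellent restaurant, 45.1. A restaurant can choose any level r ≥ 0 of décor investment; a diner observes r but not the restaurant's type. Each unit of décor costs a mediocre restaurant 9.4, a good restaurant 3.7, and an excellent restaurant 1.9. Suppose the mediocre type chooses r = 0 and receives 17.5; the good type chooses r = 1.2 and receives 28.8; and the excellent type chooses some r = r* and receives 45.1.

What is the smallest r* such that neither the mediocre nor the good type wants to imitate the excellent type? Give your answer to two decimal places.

Mediocre type (on-path payoff 17.5) won't mimic when 17.5 ≥ 45.1 − 9.4·r*, i.e. r* ≥ 2.94.
Good type (on-path payoff 28.8 − 3.7×1.2 = 24.36) won't mimic when 24.36 ≥ 45.1 − 3.7·r*, i.e. r* ≥ 5.61.
Both must hold, so r* = max(2.94, 5.61) = 5.61. The good type's constraint binds.

5.61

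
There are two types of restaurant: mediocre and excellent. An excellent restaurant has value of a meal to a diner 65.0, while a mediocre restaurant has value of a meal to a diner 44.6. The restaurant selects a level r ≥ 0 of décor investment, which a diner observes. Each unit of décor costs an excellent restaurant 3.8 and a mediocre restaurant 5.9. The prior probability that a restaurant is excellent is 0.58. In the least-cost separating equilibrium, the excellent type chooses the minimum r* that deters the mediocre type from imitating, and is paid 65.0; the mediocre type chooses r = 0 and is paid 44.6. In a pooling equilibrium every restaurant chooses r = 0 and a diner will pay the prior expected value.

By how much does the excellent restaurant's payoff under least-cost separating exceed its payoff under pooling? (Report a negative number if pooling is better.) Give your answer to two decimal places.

Least-cost separating signal: r* solves 44.6 = 65.0 − 5.9·r*, so r* = (65.0 − 44.6)/5.9 ≈ 3.4576.
Excellent type's separating payoff: 65.0 − 3.8 × r* = 65.0 − 3.8 × (65.0 − 44.6)/5.9 = 65.0 − 77.52/5.9 ≈ 51.8610.
Pooling payoff: 0.58 × 65.0 + 0.42 × 44.6 = 56.432.
Difference: 51.8610 − 56.432 = -4.571, i.e. -4.57 to two decimal places.
The excellent type would prefer the pooling outcome.

-4.57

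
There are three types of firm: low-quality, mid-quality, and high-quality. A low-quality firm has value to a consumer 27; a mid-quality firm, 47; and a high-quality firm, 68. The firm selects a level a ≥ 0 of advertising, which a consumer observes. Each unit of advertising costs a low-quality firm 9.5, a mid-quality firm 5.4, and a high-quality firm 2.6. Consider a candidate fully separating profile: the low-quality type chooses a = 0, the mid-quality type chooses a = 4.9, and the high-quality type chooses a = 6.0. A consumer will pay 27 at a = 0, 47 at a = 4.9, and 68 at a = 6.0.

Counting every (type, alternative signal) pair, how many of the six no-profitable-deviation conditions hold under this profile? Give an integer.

4

Low-quality (own payoff 27): to a=4.9 gives 47 − 9.5×4.9 = 0.45 → no gain ✓; to a=6.0 gives 68 − 9.5×6.0 = 11 → no gain ✓.
High-quality (own payoff 68 − 2.6×6.0 = 52.4): to a=0 gives 27 → no gain ✓; to a=4.9 gives 47 − 2.6×4.9 = 34.26 → no gain ✓.
Mid-quality (own payoff 47 − 5.4×4.9 = 20.54): to a=0 gives 27 → profitable ✗; to a=6.0 gives 68 − 5.4×6.0 = 35.6 → profitable ✗.
4 of the 6 constraints hold; not an equilibrium.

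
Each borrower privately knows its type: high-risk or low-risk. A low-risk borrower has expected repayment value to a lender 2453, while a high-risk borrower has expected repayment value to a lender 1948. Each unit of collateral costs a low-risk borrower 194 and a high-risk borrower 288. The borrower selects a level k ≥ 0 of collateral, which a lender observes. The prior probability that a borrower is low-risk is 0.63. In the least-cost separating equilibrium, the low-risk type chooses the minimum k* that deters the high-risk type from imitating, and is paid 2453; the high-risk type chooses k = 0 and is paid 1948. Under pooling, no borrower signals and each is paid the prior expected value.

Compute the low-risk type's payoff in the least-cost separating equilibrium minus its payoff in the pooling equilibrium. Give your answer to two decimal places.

-153.32

Least-cost separating signal: k* solves 1948 = 2453 − 288·k*, so k* = (2453 − 1948)/288 ≈ 1.7535.
Low-risk type's separating payoff: 2453 − 194 × k* = 2453 − 194 × (2453 − 1948)/288 = 2453 − 97970/288 ≈ 2112.8264.
Pooling payoff: 0.63 × 2453 + 0.37 × 1948 = 2266.15.
Difference: 2112.8264 − 2266.15 = -153.3236, i.e. -153.32 to two decimal places.
The low-risk type would prefer the pooling outcome.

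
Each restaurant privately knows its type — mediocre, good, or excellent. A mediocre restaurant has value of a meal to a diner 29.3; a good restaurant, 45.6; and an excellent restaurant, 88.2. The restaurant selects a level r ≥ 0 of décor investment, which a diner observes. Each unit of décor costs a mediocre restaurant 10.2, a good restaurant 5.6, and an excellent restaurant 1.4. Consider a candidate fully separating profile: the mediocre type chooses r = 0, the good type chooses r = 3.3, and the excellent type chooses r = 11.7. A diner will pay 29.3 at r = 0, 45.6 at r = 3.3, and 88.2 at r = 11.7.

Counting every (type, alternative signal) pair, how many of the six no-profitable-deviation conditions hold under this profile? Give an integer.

5

Good (own payoff 45.6 − 5.6×3.3 = 27.12): to r=0 gives 29.3 → profitable ✗; to r=11.7 gives 88.2 − 5.6×11.7 = 22.68 → no gain ✓.
Mediocre (own payoff 29.3): to r=3.3 gives 45.6 − 10.2×3.3 = 11.94 → no gain ✓; to r=11.7 gives 88.2 − 10.2×11.7 = -31.14 → no gain ✓.
Excellent (own payoff 88.2 − 1.4×11.7 = 71.82): to r=0 gives 29.3 → no gain ✓; to r=3.3 gives 45.6 − 1.4×3.3 = 40.98 → no gain ✓.
5 of the 6 constraints hold; not an equilibrium.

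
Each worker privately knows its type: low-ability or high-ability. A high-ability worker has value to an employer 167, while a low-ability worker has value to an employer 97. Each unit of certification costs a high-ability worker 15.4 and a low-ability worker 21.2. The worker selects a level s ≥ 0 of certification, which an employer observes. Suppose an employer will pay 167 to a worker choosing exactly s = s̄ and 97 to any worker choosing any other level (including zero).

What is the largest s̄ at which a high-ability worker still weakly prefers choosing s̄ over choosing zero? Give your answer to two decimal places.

Choosing s̄ yields the high-ability type 167 − 15.4·s̄; choosing zero yields 97.
The high-ability type is indifferent at 167 − 15.4·s̄ = 97, i.e. s̄ = (167 − 97) / 15.4 ≈ 4.55.
For any s̄ above 4.55 the high-ability type would rather pool at zero, so separation collapses.

4.55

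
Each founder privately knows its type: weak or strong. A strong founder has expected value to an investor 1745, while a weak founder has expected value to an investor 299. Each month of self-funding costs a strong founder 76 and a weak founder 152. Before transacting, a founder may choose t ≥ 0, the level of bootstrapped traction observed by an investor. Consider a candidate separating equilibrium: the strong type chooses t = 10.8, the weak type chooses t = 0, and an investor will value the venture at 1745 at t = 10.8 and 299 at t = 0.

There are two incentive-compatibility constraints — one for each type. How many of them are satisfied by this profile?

2

Weak type: stay at 0 → 299; mimic → 1745 − 152 × 10.8 = 103.4. IC holds (299 ≥ 103.4).
Strong type: signal → 1745 − 76 × 10.8 = 924.2; deviate to 0 → 299. IC holds (924.2 ≥ 299).
2 of 2 constraints hold, so this is a separating equilibrium.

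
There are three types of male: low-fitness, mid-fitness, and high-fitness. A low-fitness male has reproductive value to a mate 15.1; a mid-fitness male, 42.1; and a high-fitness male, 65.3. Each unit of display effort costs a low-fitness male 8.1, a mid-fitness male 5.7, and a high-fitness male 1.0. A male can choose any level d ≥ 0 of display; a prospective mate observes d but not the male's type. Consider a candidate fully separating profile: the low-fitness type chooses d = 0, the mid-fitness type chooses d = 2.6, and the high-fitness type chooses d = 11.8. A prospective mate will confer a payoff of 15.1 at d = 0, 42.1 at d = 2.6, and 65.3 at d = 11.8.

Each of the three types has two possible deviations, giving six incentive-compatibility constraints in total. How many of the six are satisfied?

5

Low-fitness (own payoff 15.1): to d=2.6 gives 42.1 − 8.1×2.6 = 21.04 → profitable ✗; to d=11.8 gives 65.3 − 8.1×11.8 = -30.28 → no gain ✓.
High-fitness (own payoff 65.3 − 1.0×11.8 = 53.5): to d=0 gives 15.1 → no gain ✓; to d=2.6 gives 42.1 − 1.0×2.6 = 39.5 → no gain ✓.
Mid-fitness (own payoff 42.1 − 5.7×2.6 = 27.28): to d=0 gives 15.1 → no gain ✓; to d=11.8 gives 65.3 − 5.7×11.8 = -1.96 → no gain ✓.
5 of the 6 constraints hold; not an equilibrium.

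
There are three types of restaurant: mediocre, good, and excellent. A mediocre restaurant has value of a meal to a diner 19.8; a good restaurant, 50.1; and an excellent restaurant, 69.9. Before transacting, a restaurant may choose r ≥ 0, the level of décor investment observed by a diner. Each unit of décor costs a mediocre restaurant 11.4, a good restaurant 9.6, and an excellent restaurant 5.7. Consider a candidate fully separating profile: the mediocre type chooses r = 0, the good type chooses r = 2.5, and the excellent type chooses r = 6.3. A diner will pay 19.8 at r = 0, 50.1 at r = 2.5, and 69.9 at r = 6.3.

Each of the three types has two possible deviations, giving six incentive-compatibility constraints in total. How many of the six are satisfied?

4

Excellent (own payoff 69.9 − 5.7×6.3 = 33.99): to r=0 gives 19.8 → no gain ✓; to r=2.5 gives 50.1 − 5.7×2.5 = 35.85 → profitable ✗.
Mediocre (own payoff 19.8): to r=2.5 gives 50.1 − 11.4×2.5 = 21.6 → profitable ✗; to r=6.3 gives 69.9 − 11.4×6.3 = -1.92 → no gain ✓.
Good (own payoff 50.1 − 9.6×2.5 = 26.1): to r=0 gives 19.8 → no gain ✓; to r=6.3 gives 69.9 − 9.6×6.3 = 9.42 → no gain ✓.
4 of the 6 constraints hold; not an equilibrium.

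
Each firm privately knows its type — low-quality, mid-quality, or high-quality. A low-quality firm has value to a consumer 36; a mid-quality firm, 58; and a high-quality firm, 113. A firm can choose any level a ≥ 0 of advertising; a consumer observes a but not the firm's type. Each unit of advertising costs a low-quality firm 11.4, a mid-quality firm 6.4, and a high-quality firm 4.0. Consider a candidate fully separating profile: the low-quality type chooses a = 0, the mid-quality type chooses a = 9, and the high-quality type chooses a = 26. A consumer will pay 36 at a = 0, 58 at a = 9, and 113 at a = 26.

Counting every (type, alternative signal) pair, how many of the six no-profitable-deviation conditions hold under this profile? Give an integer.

Low-quality (own payoff 36): to a=9 gives 58 − 11.4×9 = -44.6 → no gain ✓; to a=26 gives 113 − 11.4×26 = -183.4 → no gain ✓.
High-quality (own payoff 113 − 4.0×26 = 9): to a=0 gives 36 → profitable ✗; to a=9 gives 58 − 4.0×9 = 22 → profitable ✗.
Mid-quality (own payoff 58 − 6.4×9 = 0.4): to a=0 gives 36 → profitable ✗; to a=26 gives 113 − 6.4×26 = -53.4 → no gain ✓.
3 of the 6 constraints hold; not an equilibrium.

3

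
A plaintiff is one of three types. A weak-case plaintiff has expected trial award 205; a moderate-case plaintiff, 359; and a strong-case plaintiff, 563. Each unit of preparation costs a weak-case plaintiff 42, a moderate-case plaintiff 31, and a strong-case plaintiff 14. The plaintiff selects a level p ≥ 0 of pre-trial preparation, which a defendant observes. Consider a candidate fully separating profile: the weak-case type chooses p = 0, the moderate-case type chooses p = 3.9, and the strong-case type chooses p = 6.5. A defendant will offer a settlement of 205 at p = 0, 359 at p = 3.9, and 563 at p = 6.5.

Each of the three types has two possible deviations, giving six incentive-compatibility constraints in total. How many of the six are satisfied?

Weak-case (own payoff 205): to p=3.9 gives 359 − 42×3.9 = 195.2 → no gain ✓; to p=6.5 gives 563 − 42×6.5 = 290 → profitable ✗.
Moderate-case (own payoff 359 − 31×3.9 = 238.1): to p=0 gives 205 → no gain ✓; to p=6.5 gives 563 − 31×6.5 = 361.5 → profitable ✗.
Strong-case (own payoff 563 − 14×6.5 = 472): to p=0 gives 205 → no gain ✓; to p=3.9 gives 359 − 14×3.9 = 304.4 → no gain ✓.
4 of the 6 constraints hold; not an equilibrium.

4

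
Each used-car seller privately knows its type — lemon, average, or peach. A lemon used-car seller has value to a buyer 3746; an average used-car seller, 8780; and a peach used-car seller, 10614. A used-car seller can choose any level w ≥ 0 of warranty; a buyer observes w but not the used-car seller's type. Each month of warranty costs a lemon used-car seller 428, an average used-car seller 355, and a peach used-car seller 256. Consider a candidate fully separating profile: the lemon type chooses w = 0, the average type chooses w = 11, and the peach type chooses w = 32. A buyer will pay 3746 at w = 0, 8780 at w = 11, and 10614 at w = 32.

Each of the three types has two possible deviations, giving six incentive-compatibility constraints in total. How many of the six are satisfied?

Lemon (own payoff 3746): to w=11 gives 8780 − 428×11 = 4072 → profitable ✗; to w=32 gives 10614 − 428×32 = -3082 → no gain ✓.
Average (own payoff 8780 − 355×11 = 4875): to w=0 gives 3746 → no gain ✓; to w=32 gives 10614 − 355×32 = -746 → no gain ✓.
Peach (own payoff 10614 − 256×32 = 2422): to w=0 gives 3746 → profitable ✗; to w=11 gives 8780 − 256×11 = 5964 → profitable ✗.
3 of the 6 constraints hold; not an equilibrium.

3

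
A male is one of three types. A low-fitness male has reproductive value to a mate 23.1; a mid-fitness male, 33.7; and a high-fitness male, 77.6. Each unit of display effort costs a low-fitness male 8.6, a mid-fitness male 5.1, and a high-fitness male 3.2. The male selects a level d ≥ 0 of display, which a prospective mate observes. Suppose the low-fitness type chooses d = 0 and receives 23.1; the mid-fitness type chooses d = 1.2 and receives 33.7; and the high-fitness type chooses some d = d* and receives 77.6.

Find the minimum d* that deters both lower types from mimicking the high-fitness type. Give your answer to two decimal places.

9.81

Mid-fitness type (on-path payoff 33.7 − 5.1×1.2 = 27.58) won't mimic when 27.58 ≥ 77.6 − 5.1·d*, i.e. d* ≥ 9.81.
Low-fitness type (on-path payoff 23.1) won't mimic when 23.1 ≥ 77.6 − 8.6·d*, i.e. d* ≥ 6.34.
Both must hold, so d* = max(6.34, 9.81) = 9.81. The mid-fitness type's constraint binds.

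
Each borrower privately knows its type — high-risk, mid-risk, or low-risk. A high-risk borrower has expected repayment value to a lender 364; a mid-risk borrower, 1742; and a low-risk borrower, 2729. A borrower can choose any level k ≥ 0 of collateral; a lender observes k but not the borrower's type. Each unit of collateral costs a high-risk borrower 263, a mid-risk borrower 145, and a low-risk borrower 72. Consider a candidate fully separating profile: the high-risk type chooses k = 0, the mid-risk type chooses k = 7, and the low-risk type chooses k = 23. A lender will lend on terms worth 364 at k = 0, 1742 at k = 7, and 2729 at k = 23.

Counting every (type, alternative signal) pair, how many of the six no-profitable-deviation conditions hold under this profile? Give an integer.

5

Low-risk (own payoff 2729 − 72×23 = 1073): to k=0 gives 364 → no gain ✓; to k=7 gives 1742 − 72×7 = 1238 → profitable ✗.
Mid-risk (own payoff 1742 − 145×7 = 727): to k=0 gives 364 → no gain ✓; to k=23 gives 2729 − 145×23 = -606 → no gain ✓.
High-risk (own payoff 364): to k=7 gives 1742 − 263×7 = -99 → no gain ✓; to k=23 gives 2729 − 263×23 = -3320 → no gain ✓.
5 of the 6 constraints hold; not an equilibrium.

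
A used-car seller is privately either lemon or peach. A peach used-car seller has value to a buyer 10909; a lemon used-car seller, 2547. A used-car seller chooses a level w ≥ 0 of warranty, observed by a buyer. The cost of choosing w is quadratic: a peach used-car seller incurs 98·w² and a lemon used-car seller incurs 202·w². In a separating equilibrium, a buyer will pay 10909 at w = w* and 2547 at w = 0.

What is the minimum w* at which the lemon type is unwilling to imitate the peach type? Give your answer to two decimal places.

6.43

The lemon type at w = 0 receives 2547; imitating at w* yields 10909 − 202·w*².
Indifference: 2547 = 10909 − 202·w*², so w*² = (10909 − 2547) / 202 ≈ 41.3960.
w* = √41.3960 ≈ 6.43.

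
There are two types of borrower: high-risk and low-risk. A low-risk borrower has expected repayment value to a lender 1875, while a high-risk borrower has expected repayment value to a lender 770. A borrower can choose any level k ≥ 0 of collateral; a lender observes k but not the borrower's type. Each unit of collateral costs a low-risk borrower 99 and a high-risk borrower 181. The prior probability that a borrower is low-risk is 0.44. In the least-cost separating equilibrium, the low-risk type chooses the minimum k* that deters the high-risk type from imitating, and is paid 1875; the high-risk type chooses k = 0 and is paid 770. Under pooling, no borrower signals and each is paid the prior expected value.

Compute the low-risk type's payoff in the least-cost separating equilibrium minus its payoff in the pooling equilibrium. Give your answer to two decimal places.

14.41

Least-cost separating signal: k* solves 770 = 1875 − 181·k*, so k* = (1875 − 770)/181 ≈ 6.1050.
Low-risk type's separating payoff: 1875 − 99 × k* = 1875 − 99 × (1875 − 770)/181 = 1875 − 109395/181 ≈ 1270.6077.
Pooling payoff: 0.44 × 1875 + 0.56 × 770 = 1256.2.
Difference: 1270.6077 − 1256.2 = 14.4077, i.e. 14.41 to two decimal places.
The low-risk type prefers to separate.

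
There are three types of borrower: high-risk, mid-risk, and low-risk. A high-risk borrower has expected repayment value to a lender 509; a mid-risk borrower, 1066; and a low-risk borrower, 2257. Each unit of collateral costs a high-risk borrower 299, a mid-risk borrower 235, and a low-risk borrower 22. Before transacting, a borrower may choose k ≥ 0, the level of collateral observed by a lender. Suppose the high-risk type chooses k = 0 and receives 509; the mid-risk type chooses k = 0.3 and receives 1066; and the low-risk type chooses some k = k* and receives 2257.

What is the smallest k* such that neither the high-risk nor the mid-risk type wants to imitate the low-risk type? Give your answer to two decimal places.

5.85

Mid-risk type (on-path payoff 1066 − 235×0.3 = 995.5) won't mimic when 995.5 ≥ 2257 − 235·k*, i.e. k* ≥ 5.37.
High-risk type (on-path payoff 509) won't mimic when 509 ≥ 2257 − 299·k*, i.e. k* ≥ 5.85.
Both must hold, so k* = max(5.85, 5.37) = 5.85. The high-risk type's constraint binds.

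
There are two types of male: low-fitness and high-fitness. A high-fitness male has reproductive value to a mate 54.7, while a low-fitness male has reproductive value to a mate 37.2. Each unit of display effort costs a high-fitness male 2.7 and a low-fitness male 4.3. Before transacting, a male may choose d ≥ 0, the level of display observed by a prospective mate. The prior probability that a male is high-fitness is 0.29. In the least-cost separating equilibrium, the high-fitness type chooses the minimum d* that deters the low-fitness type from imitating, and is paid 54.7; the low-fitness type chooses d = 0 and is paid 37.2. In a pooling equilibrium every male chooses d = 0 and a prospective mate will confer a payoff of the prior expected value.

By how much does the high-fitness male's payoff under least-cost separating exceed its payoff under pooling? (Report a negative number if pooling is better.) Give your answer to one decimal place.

1.4

Least-cost separating signal: d* solves 37.2 = 54.7 − 4.3·d*, so d* = (54.7 − 37.2)/4.3 ≈ 4.0698.
High-fitness type's separating payoff: 54.7 − 2.7 × d* = 54.7 − 2.7 × (54.7 − 37.2)/4.3 = 54.7 − 47.25/4.3 ≈ 43.712.
Pooling payoff: 0.29 × 54.7 + 0.71 × 37.2 = 42.275.
Difference: 43.712 − 42.275 = 1.437, i.e. 1.4 to one decimal place.
The high-fitness type prefers to separate.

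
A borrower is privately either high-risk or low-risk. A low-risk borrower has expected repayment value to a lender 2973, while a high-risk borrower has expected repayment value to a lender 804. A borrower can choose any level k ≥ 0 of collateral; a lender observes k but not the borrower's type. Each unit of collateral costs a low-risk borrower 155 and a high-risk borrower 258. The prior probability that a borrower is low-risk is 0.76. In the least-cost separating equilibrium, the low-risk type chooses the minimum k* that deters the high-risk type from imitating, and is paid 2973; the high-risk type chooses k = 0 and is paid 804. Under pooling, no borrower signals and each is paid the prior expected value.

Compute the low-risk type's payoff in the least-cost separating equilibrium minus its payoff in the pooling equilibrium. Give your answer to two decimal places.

-782.52

Least-cost separating signal: k* solves 804 = 2973 − 258·k*, so k* = (2973 − 804)/258 ≈ 8.4070.
Low-risk type's separating payoff: 2973 − 155 × k* = 2973 − 155 × (2973 − 804)/258 = 2973 − 336195/258 ≈ 1669.9186.
Pooling payoff: 0.76 × 2973 + 0.24 × 804 = 2452.44.
Difference: 1669.9186 − 2452.44 = -782.5214, i.e. -782.52 to two decimal places.
The low-risk type would prefer the pooling outcome.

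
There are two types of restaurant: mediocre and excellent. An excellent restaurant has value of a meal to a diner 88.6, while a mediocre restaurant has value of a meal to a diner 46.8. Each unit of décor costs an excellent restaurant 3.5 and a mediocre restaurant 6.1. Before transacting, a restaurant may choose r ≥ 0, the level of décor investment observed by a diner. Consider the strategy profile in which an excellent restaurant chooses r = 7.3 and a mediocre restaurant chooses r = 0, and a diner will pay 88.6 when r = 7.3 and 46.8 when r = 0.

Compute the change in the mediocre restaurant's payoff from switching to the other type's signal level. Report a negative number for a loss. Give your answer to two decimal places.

-2.73

Playing r = 0 the mediocre restaurant receives 46.8.
Deviating to r = 7.3 brings payment 88.6 at cost 6.1 × 7.3 = 44.53, netting 44.07.
Gain from deviating: 44.07 − 46.8 = -2.73.
The gain is negative, so the mediocre type's incentive-compatibility constraint is satisfied.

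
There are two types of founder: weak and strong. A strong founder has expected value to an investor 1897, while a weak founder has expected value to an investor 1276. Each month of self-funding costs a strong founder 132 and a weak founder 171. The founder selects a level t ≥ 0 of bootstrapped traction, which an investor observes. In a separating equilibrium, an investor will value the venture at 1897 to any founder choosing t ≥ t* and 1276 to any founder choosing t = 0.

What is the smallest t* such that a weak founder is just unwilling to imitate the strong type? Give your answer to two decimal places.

A weak founder choosing t = 0 receives 1276.
Imitating at t* instead would pay 1897 at cost 171·t*, netting 1897 − 171·t*.
Indifference: 1276 = 1897 − 171·t*, so t* = (1897 − 1276) / 171 ≈ 3.63.
This is the weak type's binding incentive-compatibility constraint; any t ≥ 3.63 sustains separation on that side.

3.63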